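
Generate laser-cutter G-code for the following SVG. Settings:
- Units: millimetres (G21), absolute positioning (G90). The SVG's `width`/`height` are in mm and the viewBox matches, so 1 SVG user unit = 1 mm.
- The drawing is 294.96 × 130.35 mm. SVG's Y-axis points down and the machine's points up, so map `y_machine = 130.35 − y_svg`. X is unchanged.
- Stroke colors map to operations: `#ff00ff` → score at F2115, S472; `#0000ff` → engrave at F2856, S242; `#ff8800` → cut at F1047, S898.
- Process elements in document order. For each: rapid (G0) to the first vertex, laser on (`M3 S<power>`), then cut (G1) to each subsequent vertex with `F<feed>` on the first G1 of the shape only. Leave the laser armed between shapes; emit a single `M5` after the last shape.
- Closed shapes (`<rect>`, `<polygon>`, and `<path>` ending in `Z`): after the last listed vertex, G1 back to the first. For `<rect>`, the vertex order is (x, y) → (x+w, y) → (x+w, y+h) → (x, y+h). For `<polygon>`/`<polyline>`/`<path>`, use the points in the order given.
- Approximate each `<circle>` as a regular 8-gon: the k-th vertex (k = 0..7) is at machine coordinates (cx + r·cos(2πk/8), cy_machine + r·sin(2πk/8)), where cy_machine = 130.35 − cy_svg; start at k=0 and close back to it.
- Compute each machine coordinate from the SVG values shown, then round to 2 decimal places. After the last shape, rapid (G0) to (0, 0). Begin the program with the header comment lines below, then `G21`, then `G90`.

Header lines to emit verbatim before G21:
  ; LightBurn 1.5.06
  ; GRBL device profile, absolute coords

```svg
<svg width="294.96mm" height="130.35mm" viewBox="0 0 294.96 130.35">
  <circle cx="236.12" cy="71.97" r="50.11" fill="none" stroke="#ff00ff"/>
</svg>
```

viewBox `0 0 294.96 130.35` with mm width/height → 1 unit = 1 mm. Flip: y_m = 130.35 − y_svg.

**Shape 1** — `<circle>` circle, stroke `#ff00ff` → score (S472, F2115). Machine vertices: (286.23,58.38) → (271.55,93.81) → (236.12,108.49) → (200.69,93.81) → (186.01,58.38) → (200.69,22.95) → (236.12,8.27) → (271.55,22.95) → (286.23,58.38). Closed: final G1 returns to the first vertex.

; LightBurn 1.5.06
; GRBL device profile, absolute coords
G21
G90
G0 X286.23 Y58.38
M3 S472
G1 X271.55 Y93.81 F2115
G1 X236.12 Y108.49
G1 X200.69 Y93.81
G1 X186.01 Y58.38
G1 X200.69 Y22.95
G1 X236.12 Y8.27
G1 X271.55 Y22.95
G1 X286.23 Y58.38
M5
G0 X0.00 Y0.00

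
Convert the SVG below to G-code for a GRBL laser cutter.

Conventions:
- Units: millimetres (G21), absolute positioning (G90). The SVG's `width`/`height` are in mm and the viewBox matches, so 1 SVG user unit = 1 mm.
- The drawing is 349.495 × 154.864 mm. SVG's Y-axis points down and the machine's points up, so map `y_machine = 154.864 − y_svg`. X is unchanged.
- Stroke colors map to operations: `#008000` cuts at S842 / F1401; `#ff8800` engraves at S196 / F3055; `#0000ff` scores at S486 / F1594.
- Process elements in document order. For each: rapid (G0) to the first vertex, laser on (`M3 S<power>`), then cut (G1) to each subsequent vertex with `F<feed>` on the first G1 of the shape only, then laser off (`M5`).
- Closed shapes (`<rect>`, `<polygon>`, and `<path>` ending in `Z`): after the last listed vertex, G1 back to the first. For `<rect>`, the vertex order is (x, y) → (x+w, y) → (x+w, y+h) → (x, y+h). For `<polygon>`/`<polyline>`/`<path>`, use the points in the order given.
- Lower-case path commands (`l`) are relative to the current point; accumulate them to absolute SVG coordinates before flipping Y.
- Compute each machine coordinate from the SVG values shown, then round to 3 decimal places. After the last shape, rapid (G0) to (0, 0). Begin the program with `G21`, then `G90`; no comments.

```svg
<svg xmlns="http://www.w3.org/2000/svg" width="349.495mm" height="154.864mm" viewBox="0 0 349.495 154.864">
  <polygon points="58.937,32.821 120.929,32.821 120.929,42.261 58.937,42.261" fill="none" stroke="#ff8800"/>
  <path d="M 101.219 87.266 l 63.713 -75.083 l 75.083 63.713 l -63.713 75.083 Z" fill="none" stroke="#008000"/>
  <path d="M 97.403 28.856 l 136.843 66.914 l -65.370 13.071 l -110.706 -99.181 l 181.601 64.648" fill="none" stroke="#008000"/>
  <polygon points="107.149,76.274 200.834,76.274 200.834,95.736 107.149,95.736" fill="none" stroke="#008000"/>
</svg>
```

viewBox `0 0 349.495 154.864` with mm width/height → 1 unit = 1 mm. Flip: y_m = 154.864 − y_svg.

**Shape 1** — `<polygon>` rectangle, stroke `#ff8800` → engrave (S196, F3055). Machine vertices: (58.937,122.043) → (120.929,122.043) → (120.929,112.603) → (58.937,112.603) → (58.937,122.043). Closed: final G1 returns to the first vertex.

**Shape 2** — `<path>` regular polygon, stroke `#008000` → cut (S842, F1401). Machine vertices: (101.219,67.598) → (164.932,142.681) → (240.015,78.968) → (176.302,3.885) → (101.219,67.598). Closed: final G1 returns to the first vertex.

**Shape 3** — `<path>` open polyline, stroke `#008000` → cut (S842, F1401). Machine vertices: (97.403,126.008) → (234.246,59.094) → (168.876,46.023) → (58.170,145.204) → (239.771,80.556). Open path.

**Shape 4** — `<polygon>` rectangle, stroke `#008000` → cut (S842, F1401). Machine vertices: (107.149,78.590) → (200.834,78.590) → (200.834,59.128) → (107.149,59.128) → (107.149,78.590). Closed: final G1 returns to the first vertex.

G21
G90
G0 X58.937 Y122.043
M3 S196
G1 X120.929 Y122.043 F3055
G1 X120.929 Y112.603
G1 X58.937 Y112.603
G1 X58.937 Y122.043
M5
G0 X101.219 Y67.598
M3 S842
G1 X164.932 Y142.681 F1401
G1 X240.015 Y78.968
G1 X176.302 Y3.885
G1 X101.219 Y67.598
M5
G0 X97.403 Y126.008
M3 S842
G1 X234.246 Y59.094 F1401
G1 X168.876 Y46.023
G1 X58.170 Y145.204
G1 X239.771 Y80.556
M5
G0 X107.149 Y78.590
M3 S842
G1 X200.834 Y78.590 F1401
G1 X200.834 Y59.128
G1 X107.149 Y59.128
G1 X107.149 Y78.590
M5
G0 X0.000 Y0.000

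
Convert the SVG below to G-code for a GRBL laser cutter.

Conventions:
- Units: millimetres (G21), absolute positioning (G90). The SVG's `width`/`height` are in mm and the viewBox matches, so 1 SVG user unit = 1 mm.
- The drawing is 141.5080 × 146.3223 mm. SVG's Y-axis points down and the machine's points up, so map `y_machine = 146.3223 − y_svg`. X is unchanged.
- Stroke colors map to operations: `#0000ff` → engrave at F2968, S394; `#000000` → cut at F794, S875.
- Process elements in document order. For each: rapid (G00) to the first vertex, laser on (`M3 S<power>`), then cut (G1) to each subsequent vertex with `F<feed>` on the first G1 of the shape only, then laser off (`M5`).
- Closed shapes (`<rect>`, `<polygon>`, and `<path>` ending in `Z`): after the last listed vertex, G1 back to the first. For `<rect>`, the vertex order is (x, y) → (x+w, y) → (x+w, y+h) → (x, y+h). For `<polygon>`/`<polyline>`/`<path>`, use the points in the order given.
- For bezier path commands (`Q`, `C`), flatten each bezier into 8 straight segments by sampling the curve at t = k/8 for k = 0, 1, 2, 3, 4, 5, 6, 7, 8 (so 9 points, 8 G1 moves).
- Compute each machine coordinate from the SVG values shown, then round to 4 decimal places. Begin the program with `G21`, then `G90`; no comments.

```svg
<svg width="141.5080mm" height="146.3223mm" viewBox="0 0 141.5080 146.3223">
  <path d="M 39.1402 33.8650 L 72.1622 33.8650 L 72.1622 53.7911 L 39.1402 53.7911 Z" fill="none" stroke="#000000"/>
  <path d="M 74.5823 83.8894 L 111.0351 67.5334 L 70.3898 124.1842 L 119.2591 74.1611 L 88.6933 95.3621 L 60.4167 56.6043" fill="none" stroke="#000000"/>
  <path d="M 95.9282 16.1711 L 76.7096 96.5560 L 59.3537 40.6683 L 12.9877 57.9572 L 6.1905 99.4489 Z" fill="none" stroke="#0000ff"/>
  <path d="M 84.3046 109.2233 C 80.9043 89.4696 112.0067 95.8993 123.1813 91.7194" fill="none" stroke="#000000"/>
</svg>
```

viewBox `0 0 141.5080 146.3223` with mm width/height → 1 unit = 1 mm. Flip: y_m = 146.3223 − y_svg.

**Shape 1** — `<path>` rectangle, stroke `#000000` → cut (S875, F794). Machine vertices: (39.1402,112.4573) → (72.1622,112.4573) → (72.1622,92.5312) → (39.1402,92.5312) → (39.1402,112.4573). Closed: final G1 returns to the first vertex.

**Shape 2** — `<path>` open polyline, stroke `#000000` → cut (S875, F794). Machine vertices: (74.5823,62.4329) → (111.0351,78.7889) → (70.3898,22.1381) → (119.2591,72.1612) → (88.6933,50.9602) → (60.4167,89.7180). Open path.

**Shape 3** — `<path>` closed polygon, stroke `#0000ff` → engrave (S394, F2968). Machine vertices: (95.9282,130.1512) → (76.7096,49.7663) → (59.3537,105.6540) → (12.9877,88.3651) → (6.1905,46.8734) → (95.9282,130.1512). Closed: final G1 returns to the first vertex.

**Shape 4** — `<path>` cubic bezier, stroke `#000000` → cut (S875, F794). Control points (SVG): P0=(84.3046,109.2233), P1=(80.9043,89.4696), P2=(112.0067,95.8993), P3=(123.1813,91.7194); sampled at t=k/8. Machine vertices: (84.3046,37.0990) → (84.5405,43.3512) → (87.3732,47.5798) → (92.1647,50.2160) → (98.2774,51.6911) → (105.0732,52.4362) → (111.9144,52.8824) → (118.1630,53.4609) → (123.1813,54.6029). Open path.

G21
G90
G00 X39.1402 Y112.4573
M3 S875
G1 X72.1622 Y112.4573 F794
G1 X72.1622 Y92.5312
G1 X39.1402 Y92.5312
G1 X39.1402 Y112.4573
M5
G00 X74.5823 Y62.4329
M3 S875
G1 X111.0351 Y78.7889 F794
G1 X70.3898 Y22.1381
G1 X119.2591 Y72.1612
G1 X88.6933 Y50.9602
G1 X60.4167 Y89.7180
M5
G00 X95.9282 Y130.1512
M3 S394
G1 X76.7096 Y49.7663 F2968
G1 X59.3537 Y105.6540
G1 X12.9877 Y88.3651
G1 X6.1905 Y46.8734
G1 X95.9282 Y130.1512
M5
G00 X84.3046 Y37.0990
M3 S875
G1 X84.5405 Y43.3512 F794
G1 X87.3732 Y47.5798
G1 X92.1647 Y50.2160
G1 X98.2774 Y51.6911
G1 X105.0732 Y52.4362
G1 X111.9144 Y52.8824
G1 X118.1630 Y53.4609
G1 X123.1813 Y54.6029
M5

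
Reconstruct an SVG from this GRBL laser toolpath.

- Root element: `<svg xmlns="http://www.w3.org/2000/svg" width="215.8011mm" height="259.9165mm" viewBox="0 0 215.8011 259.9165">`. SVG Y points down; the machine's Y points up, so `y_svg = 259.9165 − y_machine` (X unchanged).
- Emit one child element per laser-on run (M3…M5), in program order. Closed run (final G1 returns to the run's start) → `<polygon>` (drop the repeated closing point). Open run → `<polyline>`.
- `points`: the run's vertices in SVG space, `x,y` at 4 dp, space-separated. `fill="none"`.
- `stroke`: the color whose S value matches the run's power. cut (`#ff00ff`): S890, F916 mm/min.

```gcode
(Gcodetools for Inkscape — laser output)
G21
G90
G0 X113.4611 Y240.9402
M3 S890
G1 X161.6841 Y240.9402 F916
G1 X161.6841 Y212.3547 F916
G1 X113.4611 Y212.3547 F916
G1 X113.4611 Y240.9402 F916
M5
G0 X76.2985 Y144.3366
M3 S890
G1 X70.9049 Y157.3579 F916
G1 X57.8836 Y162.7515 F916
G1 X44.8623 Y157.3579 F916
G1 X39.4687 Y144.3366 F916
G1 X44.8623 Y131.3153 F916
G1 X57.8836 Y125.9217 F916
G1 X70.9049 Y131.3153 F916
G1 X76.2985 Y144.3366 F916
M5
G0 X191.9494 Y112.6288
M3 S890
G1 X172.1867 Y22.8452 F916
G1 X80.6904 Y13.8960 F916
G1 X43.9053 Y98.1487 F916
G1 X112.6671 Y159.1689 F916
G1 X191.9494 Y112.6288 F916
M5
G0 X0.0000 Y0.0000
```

Each laser-on run becomes one SVG element. Flip Y back into SVG space with y_svg = 259.9165 − y_machine. Every run uses S890, so all elements get stroke `#ff00ff` (cut).

Run 1: The run returns to its start, so emit a `<polygon>` with points (Y-flipped): 113.4611,18.9763 161.6841,18.9763 161.6841,47.5618 113.4611,47.5618.

Run 2: The run returns to its start, so emit a `<polygon>` with points (Y-flipped): 76.2985,115.5799 70.9049,102.5586 57.8836,97.1650 44.8623,102.5586 39.4687,115.5799 44.8623,128.6012 57.8836,133.9948 70.9049,128.6012.

Run 3: The run returns to its start, so emit a `<polygon>` with points (Y-flipped): 191.9494,147.2877 172.1867,237.0713 80.6904,246.0205 43.9053,161.7678 112.6671,100.7476.

<svg xmlns="http://www.w3.org/2000/svg" width="215.8011mm" height="259.9165mm" viewBox="0 0 215.8011 259.9165">
  <polygon points="113.4611,18.9763 161.6841,18.9763 161.6841,47.5618 113.4611,47.5618" fill="none" stroke="#ff00ff"/>
  <polygon points="76.2985,115.5799 70.9049,102.5586 57.8836,97.1650 44.8623,102.5586 39.4687,115.5799 44.8623,128.6012 57.8836,133.9948 70.9049,128.6012" fill="none" stroke="#ff00ff"/>
  <polygon points="191.9494,147.2877 172.1867,237.0713 80.6904,246.0205 43.9053,161.7678 112.6671,100.7476" fill="none" stroke="#ff00ff"/>
</svg>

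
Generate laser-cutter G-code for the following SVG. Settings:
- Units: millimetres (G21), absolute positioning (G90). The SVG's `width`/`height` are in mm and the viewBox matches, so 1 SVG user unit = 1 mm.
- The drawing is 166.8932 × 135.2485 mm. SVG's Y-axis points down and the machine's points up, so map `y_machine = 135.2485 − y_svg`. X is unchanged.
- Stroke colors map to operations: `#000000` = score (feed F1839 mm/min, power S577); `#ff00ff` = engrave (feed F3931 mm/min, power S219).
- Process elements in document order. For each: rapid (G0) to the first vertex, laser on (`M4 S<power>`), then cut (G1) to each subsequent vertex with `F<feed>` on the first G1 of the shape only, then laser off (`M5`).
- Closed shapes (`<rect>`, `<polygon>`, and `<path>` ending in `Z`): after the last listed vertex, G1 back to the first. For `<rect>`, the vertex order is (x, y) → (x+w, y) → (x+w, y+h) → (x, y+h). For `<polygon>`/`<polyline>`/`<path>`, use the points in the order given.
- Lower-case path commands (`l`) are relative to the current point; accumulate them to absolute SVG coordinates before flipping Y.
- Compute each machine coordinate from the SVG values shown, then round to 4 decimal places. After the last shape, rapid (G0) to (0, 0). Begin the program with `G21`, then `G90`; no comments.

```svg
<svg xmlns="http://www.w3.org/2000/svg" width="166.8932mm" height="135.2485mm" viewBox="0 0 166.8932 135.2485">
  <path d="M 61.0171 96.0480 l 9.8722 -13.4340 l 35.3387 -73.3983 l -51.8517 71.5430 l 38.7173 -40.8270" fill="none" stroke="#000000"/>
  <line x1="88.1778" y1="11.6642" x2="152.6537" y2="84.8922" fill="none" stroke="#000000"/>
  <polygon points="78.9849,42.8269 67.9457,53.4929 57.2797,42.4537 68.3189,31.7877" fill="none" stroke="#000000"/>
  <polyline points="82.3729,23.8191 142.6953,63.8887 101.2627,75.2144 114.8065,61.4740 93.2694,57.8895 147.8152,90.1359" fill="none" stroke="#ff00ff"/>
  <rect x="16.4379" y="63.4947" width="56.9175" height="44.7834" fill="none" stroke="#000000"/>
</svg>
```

Since the viewBox matches the mm dimensions, user units are millimetres directly. The only transform is the Y-flip y_m = 135.2485 − y_svg.

Shape 1 is a open polyline drawn with `<path>`. Its stroke #000000 means score at S577, F1839. After flipping Y the toolpath is (61.0171,39.2005) → (70.8893,52.6345) → (106.2280,126.0328) → (54.3763,54.4898) → (93.0936,95.3168).

Shape 2 is a line segment drawn with `<line>`. Its stroke #000000 means score at S577, F1839. After flipping Y the toolpath is (88.1778,123.5843) → (152.6537,50.3563).

Shape 3 is a regular polygon drawn with `<polygon>`. Its stroke #000000 means score at S577, F1839. After flipping Y the toolpath is (78.9849,92.4216) → (67.9457,81.7556) → (57.2797,92.7948) → (68.3189,103.4608) → (78.9849,92.4216), returning to the start.

Shape 4 is a open polyline drawn with `<polyline>`. Its stroke #ff00ff means engrave at S219, F3931. After flipping Y the toolpath is (82.3729,111.4294) → (142.6953,71.3598) → (101.2627,60.0341) → (114.8065,73.7745) → (93.2694,77.3590) → (147.8152,45.1126).

Shape 5 is a rectangle drawn with `<rect>`. Its stroke #000000 means score at S577, F1839. After flipping Y the toolpath is (16.4379,71.7538) → (73.3554,71.7538) → (73.3554,26.9704) → (16.4379,26.9704) → (16.4379,71.7538), returning to the start.

G21
G90
G0 X61.0171 Y39.2005
M4 S577
G1 X70.8893 Y52.6345 F1839
G1 X106.2280 Y126.0328
G1 X54.3763 Y54.4898
G1 X93.0936 Y95.3168
M5
G0 X88.1778 Y123.5843
M4 S577
G1 X152.6537 Y50.3563 F1839
M5
G0 X78.9849 Y92.4216
M4 S577
G1 X67.9457 Y81.7556 F1839
G1 X57.2797 Y92.7948
G1 X68.3189 Y103.4608
G1 X78.9849 Y92.4216
M5
G0 X82.3729 Y111.4294
M4 S219
G1 X142.6953 Y71.3598 F3931
G1 X101.2627 Y60.0341
G1 X114.8065 Y73.7745
G1 X93.2694 Y77.3590
G1 X147.8152 Y45.1126
M5
G0 X16.4379 Y71.7538
M4 S577
G1 X73.3554 Y71.7538 F1839
G1 X73.3554 Y26.9704
G1 X16.4379 Y26.9704
G1 X16.4379 Y71.7538
M5
G0 X0.0000 Y0.0000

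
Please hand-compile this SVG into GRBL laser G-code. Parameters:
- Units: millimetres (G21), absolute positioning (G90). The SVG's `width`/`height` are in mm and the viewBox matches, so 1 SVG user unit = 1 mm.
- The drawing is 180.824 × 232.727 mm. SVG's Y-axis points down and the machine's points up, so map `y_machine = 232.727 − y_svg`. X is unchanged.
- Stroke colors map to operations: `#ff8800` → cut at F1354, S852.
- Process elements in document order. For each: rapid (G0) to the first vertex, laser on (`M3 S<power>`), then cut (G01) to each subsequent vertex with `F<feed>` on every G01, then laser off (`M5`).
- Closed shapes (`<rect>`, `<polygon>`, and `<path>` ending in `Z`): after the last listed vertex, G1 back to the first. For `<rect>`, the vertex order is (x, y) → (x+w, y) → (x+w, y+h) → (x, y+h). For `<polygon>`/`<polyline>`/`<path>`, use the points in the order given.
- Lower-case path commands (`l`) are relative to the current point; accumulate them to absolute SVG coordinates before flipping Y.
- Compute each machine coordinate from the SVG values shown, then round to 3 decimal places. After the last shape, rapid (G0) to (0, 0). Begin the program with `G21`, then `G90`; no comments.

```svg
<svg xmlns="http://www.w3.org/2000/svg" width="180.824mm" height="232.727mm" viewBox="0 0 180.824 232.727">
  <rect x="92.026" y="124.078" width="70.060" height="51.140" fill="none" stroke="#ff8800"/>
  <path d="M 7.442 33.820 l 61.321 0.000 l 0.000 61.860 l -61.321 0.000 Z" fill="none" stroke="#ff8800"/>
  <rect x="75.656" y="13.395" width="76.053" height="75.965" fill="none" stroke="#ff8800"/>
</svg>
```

G21
G90
G0 X92.026 Y108.649
M3 S852
G01 X162.086 Y108.649 F1354
G01 X162.086 Y57.509 F1354
G01 X92.026 Y57.509 F1354
G01 X92.026 Y108.649 F1354
M5
G0 X7.442 Y198.907
M3 S852
G01 X68.763 Y198.907 F1354
G01 X68.763 Y137.047 F1354
G01 X7.442 Y137.047 F1354
G01 X7.442 Y198.907 F1354
M5
G0 X75.656 Y219.332
M3 S852
G01 X151.709 Y219.332 F1354
G01 X151.709 Y143.367 F1354
G01 X75.656 Y143.367 F1354
G01 X75.656 Y219.332 F1354
M5
G0 X0.000 Y0.000

Since the viewBox matches the mm dimensions, user units are millimetres directly. The only transform is the Y-flip y_m = 232.727 − y_svg.

Shape 1 is a rectangle drawn with `<rect>`. Its stroke #ff8800 means cut at S852, F1354. After flipping Y the toolpath is (92.026,108.649) → (162.086,108.649) → (162.086,57.509) → (92.026,57.509) → (92.026,108.649), returning to the start.

Shape 2 is a rectangle drawn with `<path>`. Its stroke #ff8800 means cut at S852, F1354. After flipping Y the toolpath is (7.442,198.907) → (68.763,198.907) → (68.763,137.047) → (7.442,137.047) → (7.442,198.907), returning to the start.

Shape 3 is a rectangle drawn with `<rect>`. Its stroke #ff8800 means cut at S852, F1354. After flipping Y the toolpath is (75.656,219.332) → (151.709,219.332) → (151.709,143.367) → (75.656,143.367) → (75.656,219.332), returning to the start.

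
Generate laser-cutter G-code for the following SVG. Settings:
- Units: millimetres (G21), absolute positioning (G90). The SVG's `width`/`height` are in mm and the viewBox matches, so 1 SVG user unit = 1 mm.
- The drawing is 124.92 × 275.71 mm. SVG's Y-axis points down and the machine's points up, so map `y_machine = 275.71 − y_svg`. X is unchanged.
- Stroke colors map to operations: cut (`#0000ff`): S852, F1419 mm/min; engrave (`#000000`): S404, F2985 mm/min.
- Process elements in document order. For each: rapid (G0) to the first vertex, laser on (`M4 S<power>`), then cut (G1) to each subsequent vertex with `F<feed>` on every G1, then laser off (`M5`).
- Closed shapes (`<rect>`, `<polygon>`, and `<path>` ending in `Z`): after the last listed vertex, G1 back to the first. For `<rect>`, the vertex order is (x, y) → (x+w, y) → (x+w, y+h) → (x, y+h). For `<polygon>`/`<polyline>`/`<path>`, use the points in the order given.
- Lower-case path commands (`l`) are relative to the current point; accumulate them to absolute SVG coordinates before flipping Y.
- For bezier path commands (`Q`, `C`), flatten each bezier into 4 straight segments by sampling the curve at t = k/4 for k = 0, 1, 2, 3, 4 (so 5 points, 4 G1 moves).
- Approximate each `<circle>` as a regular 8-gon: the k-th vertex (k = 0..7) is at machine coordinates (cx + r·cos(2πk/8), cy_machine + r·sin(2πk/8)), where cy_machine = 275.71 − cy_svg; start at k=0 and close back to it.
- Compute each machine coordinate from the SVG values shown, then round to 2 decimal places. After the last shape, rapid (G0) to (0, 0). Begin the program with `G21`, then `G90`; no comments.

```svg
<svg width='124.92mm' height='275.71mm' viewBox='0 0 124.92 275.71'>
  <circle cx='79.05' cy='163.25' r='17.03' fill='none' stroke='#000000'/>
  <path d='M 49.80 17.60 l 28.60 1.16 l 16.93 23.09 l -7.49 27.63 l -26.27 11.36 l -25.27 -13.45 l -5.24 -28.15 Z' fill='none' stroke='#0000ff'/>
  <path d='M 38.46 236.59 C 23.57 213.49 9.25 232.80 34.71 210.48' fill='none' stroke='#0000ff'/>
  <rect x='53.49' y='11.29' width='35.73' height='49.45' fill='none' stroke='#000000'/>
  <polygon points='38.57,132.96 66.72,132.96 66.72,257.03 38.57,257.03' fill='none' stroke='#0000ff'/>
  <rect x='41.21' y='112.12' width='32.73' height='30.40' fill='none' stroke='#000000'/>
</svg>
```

1 u = 1 mm; y_m = 275.71 − y.

[1] `<circle>` circle, #000000→engrave S404 F2985: (96.08,112.46) → (91.09,124.50) → (79.05,129.49) → (67.01,124.50) → (62.02,112.46) → (67.01,100.42) → (79.05,95.43) → (91.09,100.42) → (96.08,112.46) (closed)

[2] `<path>` regular polygon, #0000ff→cut S852 F1419: (49.80,258.11) → (78.40,256.95) → (95.33,233.86) → (87.84,206.23) → (61.57,194.87) → (36.30,208.32) → (31.06,236.47) → (49.80,258.11) (closed)

[3] `<path>` cubic bezier, #0000ff→cut S852 F1419: (38.46,39.12) → (28.01,49.81) → (21.45,52.47) → (22.46,54.98) → (34.71,65.23)

[4] `<rect>` rectangle, #000000→engrave S404 F2985: (53.49,264.42) → (89.22,264.42) → (89.22,214.97) → (53.49,214.97) → (53.49,264.42) (closed)

[5] `<polygon>` rectangle, #0000ff→cut S852 F1419: (38.57,142.75) → (66.72,142.75) → (66.72,18.68) → (38.57,18.68) → (38.57,142.75) (closed)

[6] `<rect>` rectangle, #000000→engrave S404 F2985: (41.21,163.59) → (73.94,163.59) → (73.94,133.19) → (41.21,133.19) → (41.21,163.59) (closed)

G21
G90
G0 X96.08 Y112.46
M4 S404
G1 X91.09 Y124.50 F2985
G1 X79.05 Y129.49 F2985
G1 X67.01 Y124.50 F2985
G1 X62.02 Y112.46 F2985
G1 X67.01 Y100.42 F2985
G1 X79.05 Y95.43 F2985
G1 X91.09 Y100.42 F2985
G1 X96.08 Y112.46 F2985
M5
G0 X49.80 Y258.11
M4 S852
G1 X78.40 Y256.95 F1419
G1 X95.33 Y233.86 F1419
G1 X87.84 Y206.23 F1419
G1 X61.57 Y194.87 F1419
G1 X36.30 Y208.32 F1419
G1 X31.06 Y236.47 F1419
G1 X49.80 Y258.11 F1419
M5
G0 X38.46 Y39.12
M4 S852
G1 X28.01 Y49.81 F1419
G1 X21.45 Y52.47 F1419
G1 X22.46 Y54.98 F1419
G1 X34.71 Y65.23 F1419
M5
G0 X53.49 Y264.42
M4 S404
G1 X89.22 Y264.42 F2985
G1 X89.22 Y214.97 F2985
G1 X53.49 Y214.97 F2985
G1 X53.49 Y264.42 F2985
M5
G0 X38.57 Y142.75
M4 S852
G1 X66.72 Y142.75 F1419
G1 X66.72 Y18.68 F1419
G1 X38.57 Y18.68 F1419
G1 X38.57 Y142.75 F1419
M5
G0 X41.21 Y163.59
M4 S404
G1 X73.94 Y163.59 F2985
G1 X73.94 Y133.19 F2985
G1 X41.21 Y133.19 F2985
G1 X41.21 Y163.59 F2985
M5
G0 X0.00 Y0.00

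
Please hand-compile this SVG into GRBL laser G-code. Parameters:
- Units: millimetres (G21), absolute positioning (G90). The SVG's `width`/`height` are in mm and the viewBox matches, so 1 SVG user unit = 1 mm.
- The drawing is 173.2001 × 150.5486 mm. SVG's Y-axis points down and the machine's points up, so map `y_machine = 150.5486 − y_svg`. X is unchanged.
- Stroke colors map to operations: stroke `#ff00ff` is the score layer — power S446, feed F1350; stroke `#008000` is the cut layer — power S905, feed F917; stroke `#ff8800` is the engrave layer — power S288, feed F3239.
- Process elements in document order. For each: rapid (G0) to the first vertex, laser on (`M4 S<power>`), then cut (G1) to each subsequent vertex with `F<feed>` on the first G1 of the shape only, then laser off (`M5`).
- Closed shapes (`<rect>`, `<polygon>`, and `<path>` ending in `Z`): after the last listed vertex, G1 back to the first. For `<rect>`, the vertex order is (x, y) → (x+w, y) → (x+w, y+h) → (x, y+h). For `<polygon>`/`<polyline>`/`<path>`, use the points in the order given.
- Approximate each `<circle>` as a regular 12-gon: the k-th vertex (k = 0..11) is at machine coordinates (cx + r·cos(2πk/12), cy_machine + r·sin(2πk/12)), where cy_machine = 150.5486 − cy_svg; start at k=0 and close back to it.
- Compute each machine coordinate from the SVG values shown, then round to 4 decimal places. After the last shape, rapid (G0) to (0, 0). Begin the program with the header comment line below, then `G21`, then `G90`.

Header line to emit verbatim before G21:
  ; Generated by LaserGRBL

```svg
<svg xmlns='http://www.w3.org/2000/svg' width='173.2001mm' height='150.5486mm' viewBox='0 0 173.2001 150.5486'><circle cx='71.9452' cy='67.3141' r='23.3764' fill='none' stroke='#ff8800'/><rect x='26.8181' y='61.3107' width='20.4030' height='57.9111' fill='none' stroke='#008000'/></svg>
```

; Generated by LaserGRBL
G21
G90
G0 X95.3216 Y83.2345
M4 S288
G1 X92.1898 Y94.9227 F3239
G1 X83.6334 Y103.4791
G1 X71.9452 Y106.6109
G1 X60.2570 Y103.4791
G1 X51.7006 Y94.9227
G1 X48.5688 Y83.2345
G1 X51.7006 Y71.5463
G1 X60.2570 Y62.9899
G1 X71.9452 Y59.8581
G1 X83.6334 Y62.9899
G1 X92.1898 Y71.5463
G1 X95.3216 Y83.2345
M5
G0 X26.8181 Y89.2379
M4 S905
G1 X47.2211 Y89.2379 F917
G1 X47.2211 Y31.3268
G1 X26.8181 Y31.3268
G1 X26.8181 Y89.2379
M5
G0 X0.0000 Y0.0000

Since the viewBox matches the mm dimensions, user units are millimetres directly. The only transform is the Y-flip y_m = 150.5486 − y_svg.

Shape 1 is a circle drawn with `<circle>`. Its stroke #ff8800 means engrave at S288, F3239. After flipping Y the toolpath is (95.3216,83.2345) → (92.1898,94.9227) → (83.6334,103.4791) → (71.9452,106.6109) → (60.2570,103.4791) → (51.7006,94.9227) → (48.5688,83.2345) → (51.7006,71.5463) → (60.2570,62.9899) → (71.9452,59.8581) → (83.6334,62.9899) → (92.1898,71.5463) → (95.3216,83.2345), returning to the start.

Shape 2 is a rectangle drawn with `<rect>`. Its stroke #008000 means cut at S905, F917. After flipping Y the toolpath is (26.8181,89.2379) → (47.2211,89.2379) → (47.2211,31.3268) → (26.8181,31.3268) → (26.8181,89.2379), returning to the start.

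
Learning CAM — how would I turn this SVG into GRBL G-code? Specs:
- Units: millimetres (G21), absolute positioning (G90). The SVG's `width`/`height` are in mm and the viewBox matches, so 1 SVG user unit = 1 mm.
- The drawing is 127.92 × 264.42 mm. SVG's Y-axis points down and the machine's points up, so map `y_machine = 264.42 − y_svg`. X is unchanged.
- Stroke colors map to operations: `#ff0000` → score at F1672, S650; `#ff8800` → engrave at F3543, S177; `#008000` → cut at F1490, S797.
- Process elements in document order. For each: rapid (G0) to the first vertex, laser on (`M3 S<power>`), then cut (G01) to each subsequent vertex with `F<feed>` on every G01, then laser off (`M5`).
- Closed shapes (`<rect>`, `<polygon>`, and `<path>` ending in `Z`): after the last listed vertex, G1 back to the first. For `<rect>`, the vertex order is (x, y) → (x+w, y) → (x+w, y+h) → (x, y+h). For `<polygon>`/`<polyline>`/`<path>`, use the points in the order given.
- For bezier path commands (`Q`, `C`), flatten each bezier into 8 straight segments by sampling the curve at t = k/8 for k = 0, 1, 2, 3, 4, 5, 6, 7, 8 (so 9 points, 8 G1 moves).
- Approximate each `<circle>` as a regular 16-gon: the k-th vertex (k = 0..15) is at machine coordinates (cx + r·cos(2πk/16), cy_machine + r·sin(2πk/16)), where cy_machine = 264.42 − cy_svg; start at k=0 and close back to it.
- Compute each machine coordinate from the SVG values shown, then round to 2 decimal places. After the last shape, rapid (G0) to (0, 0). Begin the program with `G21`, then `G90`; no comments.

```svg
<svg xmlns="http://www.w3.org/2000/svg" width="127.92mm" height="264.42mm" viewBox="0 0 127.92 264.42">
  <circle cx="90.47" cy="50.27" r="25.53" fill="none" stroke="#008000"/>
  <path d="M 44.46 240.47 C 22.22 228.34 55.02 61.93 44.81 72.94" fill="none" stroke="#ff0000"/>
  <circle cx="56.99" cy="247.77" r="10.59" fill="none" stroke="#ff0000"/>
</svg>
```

G21
G90
G0 X116.00 Y214.15
M3 S797
G01 X114.06 Y223.92 F1490
G01 X108.52 Y232.20 F1490
G01 X100.24 Y237.74 F1490
G01 X90.47 Y239.68 F1490
G01 X80.70 Y237.74 F1490
G01 X72.42 Y232.20 F1490
G01 X66.88 Y223.92 F1490
G01 X64.94 Y214.15 F1490
G01 X66.88 Y204.38 F1490
G01 X72.42 Y196.10 F1490
G01 X80.70 Y190.56 F1490
G01 X90.47 Y188.62 F1490
G01 X100.24 Y190.56 F1490
G01 X108.52 Y196.10 F1490
G01 X114.06 Y204.38 F1490
G01 X116.00 Y214.15 F1490
M5
G0 X44.46 Y23.95
M3 S650
G01 X38.51 Y35.08 F1672
G01 X36.57 Y56.79 F1672
G01 X37.49 Y85.19 F1672
G01 X40.12 Y116.39 F1672
G01 X43.32 Y146.51 F1672
G01 X45.94 Y171.65 F1672
G01 X46.81 Y187.94 F1672
G01 X44.81 Y191.48 F1672
M5
G0 X67.58 Y16.65
M3 S650
G01 X66.77 Y20.70 F1672
G01 X64.48 Y24.14 F1672
G01 X61.04 Y26.43 F1672
G01 X56.99 Y27.24 F1672
G01 X52.94 Y26.43 F1672
G01 X49.50 Y24.14 F1672
G01 X47.21 Y20.70 F1672
G01 X46.40 Y16.65 F1672
G01 X47.21 Y12.60 F1672
G01 X49.50 Y9.16 F1672
G01 X52.94 Y6.87 F1672
G01 X56.99 Y6.06 F1672
G01 X61.04 Y6.87 F1672
G01 X64.48 Y9.16 F1672
G01 X66.77 Y12.60 F1672
G01 X67.58 Y16.65 F1672
M5
G0 X0.00 Y0.00

Since the viewBox matches the mm dimensions, user units are millimetres directly. The only transform is the Y-flip y_m = 264.42 − y_svg.

Shape 1 is a circle drawn with `<circle>`. Its stroke #008000 means cut at S797, F1490. After flipping Y the toolpath is (116.00,214.15) → (114.06,223.92) → (108.52,232.20) → (100.24,237.74) → (90.47,239.68) → (80.70,237.74) → (72.42,232.20) → (66.88,223.92) → (64.94,214.15) → (66.88,204.38) → (72.42,196.10) → (80.70,190.56) → (90.47,188.62) → (100.24,190.56) → (108.52,196.10) → (114.06,204.38) → (116.00,214.15), returning to the start.

Shape 2 is a cubic bezier drawn with `<path>`. Its stroke #ff0000 means score at S650, F1672. After flipping Y the toolpath is (44.46,23.95) → (38.51,35.08) → (36.57,56.79) → (37.49,85.19) → (40.12,116.39) → (43.32,146.51) → (45.94,171.65) → (46.81,187.94) → (44.81,191.48).

Shape 3 is a circle drawn with `<circle>`. Its stroke #ff0000 means score at S650, F1672. After flipping Y the toolpath is (67.58,16.65) → (66.77,20.70) → (64.48,24.14) → (61.04,26.43) → (56.99,27.24) → (52.94,26.43) → (49.50,24.14) → (47.21,20.70) → (46.40,16.65) → (47.21,12.60) → (49.50,9.16) → (52.94,6.87) → (56.99,6.06) → (61.04,6.87) → (64.48,9.16) → (66.77,12.60) → (67.58,16.65), returning to the start.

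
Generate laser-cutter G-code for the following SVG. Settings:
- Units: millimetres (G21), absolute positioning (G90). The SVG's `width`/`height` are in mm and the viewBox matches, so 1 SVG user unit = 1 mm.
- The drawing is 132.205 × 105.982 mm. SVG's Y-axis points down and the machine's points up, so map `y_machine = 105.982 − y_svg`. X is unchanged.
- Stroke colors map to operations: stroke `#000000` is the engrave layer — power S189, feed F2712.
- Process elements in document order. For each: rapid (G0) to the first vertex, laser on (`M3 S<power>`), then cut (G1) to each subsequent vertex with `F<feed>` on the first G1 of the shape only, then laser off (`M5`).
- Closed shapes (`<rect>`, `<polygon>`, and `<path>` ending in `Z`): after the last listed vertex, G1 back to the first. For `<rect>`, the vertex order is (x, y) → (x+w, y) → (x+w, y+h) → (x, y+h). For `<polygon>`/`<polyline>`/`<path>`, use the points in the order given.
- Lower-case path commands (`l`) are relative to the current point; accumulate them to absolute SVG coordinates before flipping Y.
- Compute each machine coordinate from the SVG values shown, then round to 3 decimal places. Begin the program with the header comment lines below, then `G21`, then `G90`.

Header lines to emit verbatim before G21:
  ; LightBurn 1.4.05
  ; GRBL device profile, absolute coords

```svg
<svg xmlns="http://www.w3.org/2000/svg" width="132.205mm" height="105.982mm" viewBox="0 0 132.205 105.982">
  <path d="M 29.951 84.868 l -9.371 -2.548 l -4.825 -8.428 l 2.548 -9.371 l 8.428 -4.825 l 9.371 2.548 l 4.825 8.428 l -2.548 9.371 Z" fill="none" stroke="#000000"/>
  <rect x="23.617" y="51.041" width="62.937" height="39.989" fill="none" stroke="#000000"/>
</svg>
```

; LightBurn 1.4.05
; GRBL device profile, absolute coords
G21
G90
G0 X29.951 Y21.114
M3 S189
G1 X20.580 Y23.662 F2712
G1 X15.755 Y32.090
G1 X18.303 Y41.461
G1 X26.731 Y46.286
G1 X36.102 Y43.738
G1 X40.927 Y35.310
G1 X38.379 Y25.939
G1 X29.951 Y21.114
M5
G0 X23.617 Y54.941
M3 S189
G1 X86.554 Y54.941 F2712
G1 X86.554 Y14.952
G1 X23.617 Y14.952
G1 X23.617 Y54.941
M5

viewBox `0 0 132.205 105.982` with mm width/height → 1 unit = 1 mm. Flip: y_m = 105.982 − y_svg.

**Shape 1** — `<path>` regular polygon, stroke `#000000` → engrave (S189, F2712). Machine vertices: (29.951,21.114) → (20.580,23.662) → (15.755,32.090) → (18.303,41.461) → (26.731,46.286) → (36.102,43.738) → (40.927,35.310) → (38.379,25.939) → (29.951,21.114). Closed: final G1 returns to the first vertex.

**Shape 2** — `<rect>` rectangle, stroke `#000000` → engrave (S189, F2712). Machine vertices: (23.617,54.941) → (86.554,54.941) → (86.554,14.952) → (23.617,14.952) → (23.617,54.941). Closed: final G1 returns to the first vertex.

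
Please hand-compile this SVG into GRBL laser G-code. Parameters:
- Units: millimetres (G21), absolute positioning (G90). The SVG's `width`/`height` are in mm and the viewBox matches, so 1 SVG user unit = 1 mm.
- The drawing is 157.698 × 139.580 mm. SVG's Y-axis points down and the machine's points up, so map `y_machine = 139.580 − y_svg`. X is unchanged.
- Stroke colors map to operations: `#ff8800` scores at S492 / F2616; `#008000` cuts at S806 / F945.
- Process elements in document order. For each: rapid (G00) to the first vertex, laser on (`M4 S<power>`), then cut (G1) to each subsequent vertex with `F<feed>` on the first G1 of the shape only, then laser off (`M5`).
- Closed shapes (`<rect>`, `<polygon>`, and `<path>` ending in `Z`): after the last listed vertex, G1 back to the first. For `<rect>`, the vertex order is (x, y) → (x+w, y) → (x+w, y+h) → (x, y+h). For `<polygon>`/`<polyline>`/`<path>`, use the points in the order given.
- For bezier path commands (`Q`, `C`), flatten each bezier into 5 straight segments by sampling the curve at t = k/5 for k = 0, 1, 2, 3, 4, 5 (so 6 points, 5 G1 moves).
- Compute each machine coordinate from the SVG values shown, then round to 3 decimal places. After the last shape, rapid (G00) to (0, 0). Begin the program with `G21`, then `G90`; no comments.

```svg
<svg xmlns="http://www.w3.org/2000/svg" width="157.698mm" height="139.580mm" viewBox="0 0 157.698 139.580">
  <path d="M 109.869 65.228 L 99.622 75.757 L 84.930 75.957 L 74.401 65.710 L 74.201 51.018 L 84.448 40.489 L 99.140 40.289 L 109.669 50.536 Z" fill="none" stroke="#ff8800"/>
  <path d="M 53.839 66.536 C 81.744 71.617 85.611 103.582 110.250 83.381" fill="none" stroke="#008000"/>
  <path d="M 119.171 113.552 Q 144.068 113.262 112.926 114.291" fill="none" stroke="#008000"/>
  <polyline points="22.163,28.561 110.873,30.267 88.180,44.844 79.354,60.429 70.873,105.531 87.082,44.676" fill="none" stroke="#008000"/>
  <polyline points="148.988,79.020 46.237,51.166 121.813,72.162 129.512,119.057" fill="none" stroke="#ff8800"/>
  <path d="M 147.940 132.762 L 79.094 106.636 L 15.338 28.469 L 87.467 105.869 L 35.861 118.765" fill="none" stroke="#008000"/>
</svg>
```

G21
G90
G00 X109.869 Y74.352
M4 S492
G1 X99.622 Y63.823 F2616
G1 X84.930 Y63.623
G1 X74.401 Y73.870
G1 X74.201 Y88.562
G1 X84.448 Y99.091
G1 X99.140 Y99.291
G1 X109.669 Y89.044
G1 X109.869 Y74.352
M5
G00 X53.839 Y73.044
M4 S806
G1 X68.056 Y67.402 F945
G1 X78.655 Y59.102
G1 X87.786 Y51.938
G1 X97.601 Y49.706
G1 X110.250 Y56.199
M5
G00 X119.171 Y26.028
M4 S806
G1 X126.888 Y26.091 F945
G1 X130.122 Y26.049
G1 X128.873 Y25.901
G1 X123.141 Y25.648
G1 X112.926 Y25.289
M5
G00 X22.163 Y111.019
M4 S806
G1 X110.873 Y109.313 F945
G1 X88.180 Y94.736
G1 X79.354 Y79.151
G1 X70.873 Y34.049
G1 X87.082 Y94.904
M5
G00 X148.988 Y60.560
M4 S492
G1 X46.237 Y88.414 F2616
G1 X121.813 Y67.418
G1 X129.512 Y20.523
M5
G00 X147.940 Y6.818
M4 S806
G1 X79.094 Y32.944 F945
G1 X15.338 Y111.111
G1 X87.467 Y33.711
G1 X35.861 Y20.815
M5
G00 X0.000 Y0.000

Since the viewBox matches the mm dimensions, user units are millimetres directly. The only transform is the Y-flip y_m = 139.580 − y_svg.

Shape 1 is a regular polygon drawn with `<path>`. Its stroke #ff8800 means score at S492, F2616. After flipping Y the toolpath is (109.869,74.352) → (99.622,63.823) → (84.930,63.623) → (74.401,73.870) → (74.201,88.562) → (84.448,99.091) → (99.140,99.291) → (109.669,89.044) → (109.869,74.352), returning to the start.

Shape 2 is a cubic bezier drawn with `<path>`. Its stroke #008000 means cut at S806, F945. After flipping Y the toolpath is (53.839,73.044) → (68.056,67.402) → (78.655,59.102) → (87.786,51.938) → (97.601,49.706) → (110.250,56.199).

Shape 3 is a quadratic bezier drawn with `<path>`. Its stroke #008000 means cut at S806, F945. After flipping Y the toolpath is (119.171,26.028) → (126.888,26.091) → (130.122,26.049) → (128.873,25.901) → (123.141,25.648) → (112.926,25.289).

Shape 4 is a open polyline drawn with `<polyline>`. Its stroke #008000 means cut at S806, F945. After flipping Y the toolpath is (22.163,111.019) → (110.873,109.313) → (88.180,94.736) → (79.354,79.151) → (70.873,34.049) → (87.082,94.904).

Shape 5 is a open polyline drawn with `<polyline>`. Its stroke #ff8800 means score at S492, F2616. After flipping Y the toolpath is (148.988,60.560) → (46.237,88.414) → (121.813,67.418) → (129.512,20.523).

Shape 6 is a open polyline drawn with `<path>`. Its stroke #008000 means cut at S806, F945. After flipping Y the toolpath is (147.940,6.818) → (79.094,32.944) → (15.338,111.111) → (87.467,33.711) → (35.861,20.815).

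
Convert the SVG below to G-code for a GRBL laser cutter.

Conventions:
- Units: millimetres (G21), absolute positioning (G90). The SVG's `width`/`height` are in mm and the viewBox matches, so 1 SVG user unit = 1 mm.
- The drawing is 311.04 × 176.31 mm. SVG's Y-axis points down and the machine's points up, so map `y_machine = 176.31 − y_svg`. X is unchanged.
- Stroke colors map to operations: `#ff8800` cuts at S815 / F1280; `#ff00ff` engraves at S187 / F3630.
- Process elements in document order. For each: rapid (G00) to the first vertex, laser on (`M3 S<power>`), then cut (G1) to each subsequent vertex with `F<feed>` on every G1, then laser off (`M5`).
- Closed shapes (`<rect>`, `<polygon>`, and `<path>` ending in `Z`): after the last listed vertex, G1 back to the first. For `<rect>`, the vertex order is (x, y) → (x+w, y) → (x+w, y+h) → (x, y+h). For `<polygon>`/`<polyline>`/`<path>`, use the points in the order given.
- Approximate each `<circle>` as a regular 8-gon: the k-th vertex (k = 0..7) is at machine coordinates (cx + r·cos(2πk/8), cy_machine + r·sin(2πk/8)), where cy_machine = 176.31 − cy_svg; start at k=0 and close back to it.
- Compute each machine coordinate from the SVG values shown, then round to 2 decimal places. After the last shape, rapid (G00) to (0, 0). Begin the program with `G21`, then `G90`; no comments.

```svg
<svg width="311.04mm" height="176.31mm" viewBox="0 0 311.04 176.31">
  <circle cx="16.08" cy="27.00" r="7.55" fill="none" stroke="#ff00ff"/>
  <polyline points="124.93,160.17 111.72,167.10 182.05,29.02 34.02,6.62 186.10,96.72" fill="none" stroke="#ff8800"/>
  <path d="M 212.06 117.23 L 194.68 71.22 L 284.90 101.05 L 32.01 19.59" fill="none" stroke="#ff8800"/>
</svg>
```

viewBox `0 0 311.04 176.31` with mm width/height → 1 unit = 1 mm. Flip: y_m = 176.31 − y_svg.

**Shape 1** — `<circle>` circle, stroke `#ff00ff` → engrave (S187, F3630). Machine vertices: (23.63,149.31) → (21.42,154.65) → (16.08,156.86) → (10.74,154.65) → (8.53,149.31) → (10.74,143.97) → (16.08,141.76) → (21.42,143.97) → (23.63,149.31). Closed: final G1 returns to the first vertex.

**Shape 2** — `<polyline>` open polyline, stroke `#ff8800` → cut (S815, F1280). Machine vertices: (124.93,16.14) → (111.72,9.21) → (182.05,147.29) → (34.02,169.69) → (186.10,79.59). Open path.

**Shape 3** — `<path>` open polyline, stroke `#ff8800` → cut (S815, F1280). Machine vertices: (212.06,59.08) → (194.68,105.09) → (284.90,75.26) → (32.01,156.72). Open path.

G21
G90
G00 X23.63 Y149.31
M3 S187
G1 X21.42 Y154.65 F3630
G1 X16.08 Y156.86 F3630
G1 X10.74 Y154.65 F3630
G1 X8.53 Y149.31 F3630
G1 X10.74 Y143.97 F3630
G1 X16.08 Y141.76 F3630
G1 X21.42 Y143.97 F3630
G1 X23.63 Y149.31 F3630
M5
G00 X124.93 Y16.14
M3 S815
G1 X111.72 Y9.21 F1280
G1 X182.05 Y147.29 F1280
G1 X34.02 Y169.69 F1280
G1 X186.10 Y79.59 F1280
M5
G00 X212.06 Y59.08
M3 S815
G1 X194.68 Y105.09 F1280
G1 X284.90 Y75.26 F1280
G1 X32.01 Y156.72 F1280
M5
G00 X0.00 Y0.00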